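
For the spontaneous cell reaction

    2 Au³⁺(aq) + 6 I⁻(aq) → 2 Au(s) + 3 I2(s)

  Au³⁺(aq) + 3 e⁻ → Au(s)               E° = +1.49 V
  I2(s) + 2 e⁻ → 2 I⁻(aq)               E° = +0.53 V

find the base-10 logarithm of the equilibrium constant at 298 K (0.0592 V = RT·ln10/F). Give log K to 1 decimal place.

log K = 97.3

The Au³⁺/Au couple is reduced (cathode); E°cell = +1.49 − (+0.53) = +0.96 V with n = 6.
At equilibrium E = 0, so log K = nE°cell / 0.0592 = (6)(+0.96) / 0.0592 = 97.3.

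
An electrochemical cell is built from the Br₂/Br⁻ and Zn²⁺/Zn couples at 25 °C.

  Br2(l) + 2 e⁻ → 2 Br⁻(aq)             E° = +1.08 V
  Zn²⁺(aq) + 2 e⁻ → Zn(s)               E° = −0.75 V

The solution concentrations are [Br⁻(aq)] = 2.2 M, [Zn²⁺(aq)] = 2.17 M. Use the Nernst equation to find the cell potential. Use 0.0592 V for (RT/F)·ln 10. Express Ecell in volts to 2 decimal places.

+1.80 V

Since E°(Br₂/Br⁻) > E°(Zn²⁺/Zn), Br₂/Br⁻ serves as the cathode.
The standard potential is +1.08 − (−0.75) = +1.83 V and the balanced reaction transfers n = 2 electrons.
For the overall reaction Br2(l) + Zn(s) → 2 Br⁻(aq) + Zn²⁺(aq), Q = [Br⁻(aq)]^2·[Zn²⁺(aq)] = 10.5, giving log Q = 1.021.
E = E° − (0.0592/n)·log Q = +1.83 − (0.0592/2)(1.021) = +1.80 V.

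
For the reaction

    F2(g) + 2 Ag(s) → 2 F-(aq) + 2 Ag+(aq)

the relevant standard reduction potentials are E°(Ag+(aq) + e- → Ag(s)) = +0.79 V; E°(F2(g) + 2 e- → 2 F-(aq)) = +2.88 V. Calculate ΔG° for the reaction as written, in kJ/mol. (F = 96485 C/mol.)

−403 kJ/mol

In the reaction as written F2(g) is reduced, so the F₂/F⁻ couple is the cathode and Ag⁺/Ag is the anode.
E°cell = +2.88 − (+0.79) = +2.09 V; balancing electrons gives n = 2.
ΔG° = −nFE°cell = −(2)(96485)(+2.09) J/mol = −403 kJ/mol.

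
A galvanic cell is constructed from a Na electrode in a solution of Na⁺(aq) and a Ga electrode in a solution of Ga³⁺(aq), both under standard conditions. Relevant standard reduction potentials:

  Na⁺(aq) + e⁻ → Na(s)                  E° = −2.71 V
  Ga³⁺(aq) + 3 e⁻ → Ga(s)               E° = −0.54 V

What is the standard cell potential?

+2.17 V

Of the two couples in this cell, the one with the more positive reduction potential is reduced at the cathode: here that is Ga³⁺/Ga (−0.54 V); Na⁺/Na (−2.71 V) is the anode.
E°cell = E°(cathode) − E°(anode) = −0.54 − (−2.71) = +2.17 V.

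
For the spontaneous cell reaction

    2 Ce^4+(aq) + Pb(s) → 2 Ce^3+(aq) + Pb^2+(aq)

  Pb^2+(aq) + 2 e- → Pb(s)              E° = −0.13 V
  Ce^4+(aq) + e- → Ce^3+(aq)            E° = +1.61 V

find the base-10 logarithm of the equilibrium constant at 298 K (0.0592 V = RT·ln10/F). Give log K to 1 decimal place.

The Ce⁴⁺/Ce³⁺ couple is reduced (cathode); E°cell = +1.61 − (−0.13) = +1.74 V with n = 2.
At equilibrium E = 0, so log K = nE°cell / 0.0592 = (2)(+1.74) / 0.0592 = 58.8.

log K = 58.8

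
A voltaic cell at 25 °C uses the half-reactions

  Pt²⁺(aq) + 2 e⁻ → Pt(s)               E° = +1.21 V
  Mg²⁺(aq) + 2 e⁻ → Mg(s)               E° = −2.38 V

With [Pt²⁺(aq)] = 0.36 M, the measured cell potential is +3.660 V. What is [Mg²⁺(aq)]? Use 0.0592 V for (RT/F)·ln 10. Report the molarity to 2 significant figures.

0.0016 M

The Pt²⁺/Pt couple has the larger reduction potential, so it is the cathode: E°cell = +1.21 − (−2.38) = +3.59 V and n = 2.
Rearranging E = E° − (0.0592/n)·log Q gives log Q = 2(+3.59 − (+3.660))/0.0592 = −2.365.
For Pt²⁺(aq) + Mg(s) → Pt(s) + Mg²⁺(aq), the reaction quotient is Q = [Mg²⁺(aq)] / [Pt²⁺(aq)].
Substituting the known concentrations and solving, log [Mg²⁺(aq)] = −2.809 and [Mg²⁺(aq)] = 0.0016 M.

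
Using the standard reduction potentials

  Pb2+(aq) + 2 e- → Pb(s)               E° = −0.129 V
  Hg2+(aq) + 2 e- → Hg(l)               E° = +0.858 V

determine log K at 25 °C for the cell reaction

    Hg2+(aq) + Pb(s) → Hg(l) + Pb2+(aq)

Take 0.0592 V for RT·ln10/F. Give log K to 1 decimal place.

The Hg²⁺/Hg couple is reduced (cathode); E°cell = +0.858 − (−0.129) = +0.987 V with n = 2.
At equilibrium E = 0, so log K = nE°cell / 0.0592 = (2)(+0.987) / 0.0592 = 33.3.

log K = 33.3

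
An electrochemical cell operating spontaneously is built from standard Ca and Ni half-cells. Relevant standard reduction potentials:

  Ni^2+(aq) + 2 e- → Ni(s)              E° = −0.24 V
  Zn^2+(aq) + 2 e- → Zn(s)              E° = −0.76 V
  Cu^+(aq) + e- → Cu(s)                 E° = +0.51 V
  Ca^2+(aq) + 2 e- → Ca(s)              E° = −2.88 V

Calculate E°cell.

Of the two couples in this cell, the one with the more positive reduction potential is reduced at the cathode: here that is Ni²⁺/Ni (−0.24 V); Ca²⁺/Ca (−2.88 V) is the anode.
E°cell = E°(cathode) − E°(anode) = −0.24 − (−2.88) = +2.64 V.

+2.64 V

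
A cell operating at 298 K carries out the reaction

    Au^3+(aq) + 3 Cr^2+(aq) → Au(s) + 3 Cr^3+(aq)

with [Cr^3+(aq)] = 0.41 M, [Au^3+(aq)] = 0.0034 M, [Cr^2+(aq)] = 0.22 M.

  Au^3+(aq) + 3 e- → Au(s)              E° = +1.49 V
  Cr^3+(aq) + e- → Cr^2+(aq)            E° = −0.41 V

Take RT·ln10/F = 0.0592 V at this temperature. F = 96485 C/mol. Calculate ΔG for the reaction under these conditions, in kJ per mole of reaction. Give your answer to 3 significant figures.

−531 kJ/mol

With Au³⁺/Au reduced at the cathode, E°cell = +1.49 − (−0.41) = +1.90 V and n = 3.
The reaction quotient is [Cr^3+(aq)]^3 / ([Au^3+(aq)]·[Cr^2+(aq)]^3) = 1.9×10^3; by Nernst, E = +1.90 − (0.0592/3)(3.280) = +1.8353 V.
ΔG = −nFE = −(3)(96485)(+1.8353) J/mol = −531 kJ/mol.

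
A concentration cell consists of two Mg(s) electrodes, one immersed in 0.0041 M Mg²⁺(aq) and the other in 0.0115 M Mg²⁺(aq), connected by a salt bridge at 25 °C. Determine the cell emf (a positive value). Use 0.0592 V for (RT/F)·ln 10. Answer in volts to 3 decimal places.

0.013 V

For a concentration cell E°cell = 0, since both electrodes use the same couple.
The compartment with the higher Mg²⁺(aq) concentration (0.0115 M) acts as the cathode; ions are reduced there and produced at the dilute (0.0041 M) anode.
With n = 2, Ecell = −(0.0592/2)·log([dilute]/[conc]) = −(0.0592/2)·log(0.0041/0.0115) = +0.013 V.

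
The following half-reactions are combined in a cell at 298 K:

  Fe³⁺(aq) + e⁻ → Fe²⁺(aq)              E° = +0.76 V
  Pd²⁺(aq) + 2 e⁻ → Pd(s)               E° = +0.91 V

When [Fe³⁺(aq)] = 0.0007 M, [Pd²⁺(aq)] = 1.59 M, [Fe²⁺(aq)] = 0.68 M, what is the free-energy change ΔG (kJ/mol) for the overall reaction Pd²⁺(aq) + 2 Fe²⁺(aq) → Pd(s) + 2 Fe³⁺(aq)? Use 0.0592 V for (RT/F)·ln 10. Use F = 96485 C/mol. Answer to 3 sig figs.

The standard cell potential is +0.91 − (+0.76) = +0.15 V, with n = 2 electrons in the balanced equation.
Here Q = [Fe³⁺(aq)]^2 / ([Pd²⁺(aq)]·[Fe²⁺(aq)]^2) = 6.66×10^−7 (log Q = −6.176), giving E = +0.15 − (0.0592/2)·(−6.176) = +0.3328 V.
Then ΔG = −nFE = −2 × 96485 × +0.3328 J/mol = −64.2 kJ/mol.

−64.2 kJ/mol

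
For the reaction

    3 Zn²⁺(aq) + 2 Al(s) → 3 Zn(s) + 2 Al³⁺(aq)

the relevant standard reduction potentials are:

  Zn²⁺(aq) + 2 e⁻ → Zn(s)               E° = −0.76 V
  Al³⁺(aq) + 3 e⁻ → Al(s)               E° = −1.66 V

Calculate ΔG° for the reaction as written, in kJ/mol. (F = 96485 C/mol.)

In the reaction as written Zn²⁺(aq) is reduced, so the Zn²⁺/Zn couple is the cathode and Al³⁺/Al is the anode.
E°cell = −0.76 − (−1.66) = +0.90 V; balancing electrons gives n = 6.
ΔG° = −nFE°cell = −(6)(96485)(+0.90) J/mol = −521 kJ/mol.

−521 kJ/mol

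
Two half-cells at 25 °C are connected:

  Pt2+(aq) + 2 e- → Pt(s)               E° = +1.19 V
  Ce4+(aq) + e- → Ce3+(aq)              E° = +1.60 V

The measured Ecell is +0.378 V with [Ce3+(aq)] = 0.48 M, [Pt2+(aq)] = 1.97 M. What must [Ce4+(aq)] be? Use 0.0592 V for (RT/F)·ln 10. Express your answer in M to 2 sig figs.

0.19 M

With Ce⁴⁺/Ce³⁺ at the cathode and Pt²⁺/Pt at the anode, E°cell = +1.60 − (+1.19) = +0.41 V (n = 2).
From the Nernst equation, log Q = n(E° − E)/0.0592 = 2·(+0.41 − (+0.378))/0.0592 = 1.081.
For 2 Ce4+(aq) + Pt(s) → 2 Ce3+(aq) + Pt2+(aq), the reaction quotient is Q = ([Ce3+(aq)]^2·[Pt2+(aq)]) / [Ce4+(aq)]^2.
Isolating [Ce4+(aq)] in Q = 10^{1.081} yields log [Ce4+(aq)] = −0.712, i.e. 0.19 M.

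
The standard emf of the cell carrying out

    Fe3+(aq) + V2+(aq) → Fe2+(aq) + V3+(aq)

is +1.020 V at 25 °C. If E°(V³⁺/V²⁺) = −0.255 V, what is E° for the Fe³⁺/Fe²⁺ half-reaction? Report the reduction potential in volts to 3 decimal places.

+0.765 V

In the reaction as written the Fe³⁺/Fe²⁺ couple is reduced (cathode) and V³⁺/V²⁺ is oxidized (anode), so E°cell = E°(Fe³⁺/Fe²⁺) − E°(V³⁺/V²⁺).
E°(Fe³⁺/Fe²⁺) = E°cell + E°(anode) = +1.020 + (−0.255) = +0.765 V.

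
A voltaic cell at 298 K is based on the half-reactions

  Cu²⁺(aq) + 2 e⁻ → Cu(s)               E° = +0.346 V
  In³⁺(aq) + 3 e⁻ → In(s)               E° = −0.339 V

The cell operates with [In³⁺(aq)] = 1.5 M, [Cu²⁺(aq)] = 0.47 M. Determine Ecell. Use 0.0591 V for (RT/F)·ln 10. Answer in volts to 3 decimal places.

Since E°(Cu²⁺/Cu) > E°(In³⁺/In), Cu²⁺/Cu serves as the cathode.
The standard potential is +0.346 − (−0.339) = +0.685 V and the balanced reaction transfers n = 6 electrons.
For the overall reaction 3 Cu²⁺(aq) + 2 In(s) → 3 Cu(s) + 2 In³⁺(aq), Q = [In³⁺(aq)]^2 / [Cu²⁺(aq)]^3 = 21.7, giving log Q = 1.336.
E = E° − (0.0591/n)·log Q = +0.685 − (0.0591/6)(1.336) = +0.672 V.

+0.672 V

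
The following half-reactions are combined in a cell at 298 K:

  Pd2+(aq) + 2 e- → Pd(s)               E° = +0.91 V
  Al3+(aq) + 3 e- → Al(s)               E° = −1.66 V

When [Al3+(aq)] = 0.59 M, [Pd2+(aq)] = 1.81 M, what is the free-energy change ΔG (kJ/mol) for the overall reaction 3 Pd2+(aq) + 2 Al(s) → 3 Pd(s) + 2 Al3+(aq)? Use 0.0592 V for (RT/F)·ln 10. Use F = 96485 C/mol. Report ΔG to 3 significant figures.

E°cell = +0.91 − (−1.66) = +2.57 V; the balanced reaction transfers n = 6 electrons.
The reaction quotient is [Al3+(aq)]^2 / [Pd2+(aq)]^3 = 0.0587; by Nernst, E = +2.57 − (0.0592/6)(−1.231) = +2.5821 V.
ΔG = −nFE = −(6)(96485)(+2.5821) J/mol = −1490 kJ/mol.

−1490 kJ/mol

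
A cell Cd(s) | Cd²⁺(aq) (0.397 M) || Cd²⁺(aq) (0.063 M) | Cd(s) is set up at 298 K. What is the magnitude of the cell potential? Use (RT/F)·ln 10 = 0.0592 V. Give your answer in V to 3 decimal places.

For a concentration cell E°cell = 0, since both electrodes use the same couple.
The compartment with the higher Cd²⁺(aq) concentration (0.397 M) acts as the cathode; ions are reduced there and produced at the dilute (0.063 M) anode.
With n = 2, Ecell = −(0.0592/2)·log([dilute]/[conc]) = −(0.0592/2)·log(0.063/0.397) = +0.024 V.

0.024 V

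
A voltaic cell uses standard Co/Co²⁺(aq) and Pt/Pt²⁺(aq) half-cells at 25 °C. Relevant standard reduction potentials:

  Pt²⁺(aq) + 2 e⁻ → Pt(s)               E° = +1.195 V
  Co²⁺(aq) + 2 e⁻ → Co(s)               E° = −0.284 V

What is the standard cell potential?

Of the two couples in this cell, the one with the more positive reduction potential is reduced at the cathode: here that is Pt²⁺/Pt (+1.195 V); Co²⁺/Co (−0.284 V) is the anode.
E°cell = E°(cathode) − E°(anode) = +1.195 − (−0.284) = +1.479 V.

+1.479 V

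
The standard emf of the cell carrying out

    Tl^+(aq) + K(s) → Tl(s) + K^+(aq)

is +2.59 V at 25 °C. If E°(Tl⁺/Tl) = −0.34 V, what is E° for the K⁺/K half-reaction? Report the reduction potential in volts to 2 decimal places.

In the reaction as written the Tl⁺/Tl couple is reduced (cathode) and K⁺/K is oxidized (anode), so E°cell = E°(Tl⁺/Tl) − E°(K⁺/K).
E°(K⁺/K) = E°(cathode) − E°cell = −0.34 − (+2.59) = −2.93 V.

−2.93 V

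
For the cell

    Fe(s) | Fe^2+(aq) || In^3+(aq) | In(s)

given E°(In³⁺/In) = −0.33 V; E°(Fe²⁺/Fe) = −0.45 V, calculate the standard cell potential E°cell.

+0.12 V

By convention the left-hand electrode in cell notation is the anode (oxidation) and the right-hand electrode is the cathode (reduction).
E°cell = E°(right) − E°(left) = −0.33 − (−0.45) = +0.12 V.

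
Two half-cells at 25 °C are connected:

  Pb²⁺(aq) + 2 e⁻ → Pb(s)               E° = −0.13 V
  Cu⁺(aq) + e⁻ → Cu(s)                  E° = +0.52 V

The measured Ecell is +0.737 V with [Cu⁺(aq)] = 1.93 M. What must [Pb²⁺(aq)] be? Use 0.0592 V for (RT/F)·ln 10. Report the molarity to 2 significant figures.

The Cu⁺/Cu couple has the larger reduction potential, so it is the cathode: E°cell = +0.52 − (−0.13) = +0.65 V and n = 2.
Rearranging E = E° − (0.0592/n)·log Q gives log Q = 2(+0.65 − (+0.737))/0.0592 = −2.939.
Balancing electrons gives 2 Cu⁺(aq) + Pb(s) → 2 Cu(s) + Pb²⁺(aq); thus Q = [Pb²⁺(aq)] / [Cu⁺(aq)]^2.
Isolating [Pb²⁺(aq)] in Q = 10^{−2.939} yields log [Pb²⁺(aq)] = −2.368, i.e. 0.0043 M.

0.0043 M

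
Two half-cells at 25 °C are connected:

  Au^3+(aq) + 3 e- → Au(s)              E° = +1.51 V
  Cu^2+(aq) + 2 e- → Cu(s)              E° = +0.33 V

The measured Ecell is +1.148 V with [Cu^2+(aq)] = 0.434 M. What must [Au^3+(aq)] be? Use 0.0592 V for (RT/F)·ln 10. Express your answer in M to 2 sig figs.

0.0068 M

The Au³⁺/Au couple has the larger reduction potential, so it is the cathode: E°cell = +1.51 − (+0.33) = +1.18 V and n = 6.
Rearranging E = E° − (0.0592/n)·log Q gives log Q = 6(+1.18 − (+1.148))/0.0592 = 3.243.
Balancing electrons gives 2 Au^3+(aq) + 3 Cu(s) → 2 Au(s) + 3 Cu^2+(aq); thus Q = [Cu^2+(aq)]^3 / [Au^3+(aq)]^2.
Isolating [Au^3+(aq)] in Q = 10^{3.243} yields log [Au^3+(aq)] = −2.165, i.e. 0.0068 M.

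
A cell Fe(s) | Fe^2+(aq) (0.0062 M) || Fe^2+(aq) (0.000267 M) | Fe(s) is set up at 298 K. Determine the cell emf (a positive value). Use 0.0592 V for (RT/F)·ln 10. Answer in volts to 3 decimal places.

For a concentration cell E°cell = 0, since both electrodes use the same couple.
The compartment with the higher Fe^2+(aq) concentration (0.0062 M) acts as the cathode; ions are reduced there and produced at the dilute (0.000267 M) anode.
With n = 2, Ecell = −(0.0592/2)·log([dilute]/[conc]) = −(0.0592/2)·log(0.000267/0.0062) = +0.040 V.

0.040 V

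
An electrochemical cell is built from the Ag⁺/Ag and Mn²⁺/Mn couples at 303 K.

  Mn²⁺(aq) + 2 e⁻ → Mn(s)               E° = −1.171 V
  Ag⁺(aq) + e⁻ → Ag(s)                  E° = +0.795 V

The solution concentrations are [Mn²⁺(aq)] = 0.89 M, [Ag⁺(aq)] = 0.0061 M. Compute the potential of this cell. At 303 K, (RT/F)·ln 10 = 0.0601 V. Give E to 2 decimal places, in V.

+1.83 V

The Ag⁺/Ag couple has the more positive E°, so it is the cathode; Mn²⁺/Mn is the anode.
The standard potential is +0.795 − (−1.171) = +1.966 V and the balanced reaction transfers n = 2 electrons.
Balancing gives 2 Ag⁺(aq) + Mn(s) → 2 Ag(s) + Mn²⁺(aq); hence Q = [Mn²⁺(aq)] / [Ag⁺(aq)]^2 = 2.39×10^4 (log Q = 4.379).
E = E° − (0.0601/n)·log Q = +1.966 − (0.0601/2)(4.379) = +1.83 V.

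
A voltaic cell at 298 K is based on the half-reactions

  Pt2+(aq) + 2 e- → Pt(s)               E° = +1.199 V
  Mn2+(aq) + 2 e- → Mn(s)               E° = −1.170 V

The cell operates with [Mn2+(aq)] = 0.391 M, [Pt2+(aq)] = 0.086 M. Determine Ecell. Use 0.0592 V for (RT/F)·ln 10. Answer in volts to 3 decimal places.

The Pt²⁺/Pt couple has the more positive E°, so it is the cathode; Mn²⁺/Mn is the anode.
E°cell = E°cat − E°an = +1.199 − (−1.170) = +2.369 V; n = 2.
The balanced reaction is Pt2+(aq) + Mn(s) → Pt(s) + Mn2+(aq), so Q = [Mn2+(aq)] / [Pt2+(aq)] = 4.55 and log Q = 0.658.
Applying E = E° − (RT ln10/nF)·log Q gives +2.369 − (0.0592/2)(0.658) = +2.350 V.

+2.350 V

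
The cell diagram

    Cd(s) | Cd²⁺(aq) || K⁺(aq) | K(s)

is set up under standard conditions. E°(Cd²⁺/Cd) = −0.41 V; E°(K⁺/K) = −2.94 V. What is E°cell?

By convention the left-hand electrode in cell notation is the anode (oxidation) and the right-hand electrode is the cathode (reduction).
E°cell = E°(right) − E°(left) = −2.94 − (−0.41) = −2.53 V.
The negative sign shows that, as written, the cell would require an external voltage to drive the reaction.

−2.53 V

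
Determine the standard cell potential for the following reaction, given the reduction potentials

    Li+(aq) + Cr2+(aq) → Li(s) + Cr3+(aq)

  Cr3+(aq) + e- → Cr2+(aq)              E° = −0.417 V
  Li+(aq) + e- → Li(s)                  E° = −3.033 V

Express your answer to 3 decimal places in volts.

−2.616 V

In the reaction as written, Li+(aq) is reduced (cathode) and Cr3+(aq) is produced by oxidation at the anode.
E°cell = E°(cathode) − E°(anode) = −3.033 − (−0.417) = −2.616 V.
The negative E°cell means the reaction is non-spontaneous in the direction written.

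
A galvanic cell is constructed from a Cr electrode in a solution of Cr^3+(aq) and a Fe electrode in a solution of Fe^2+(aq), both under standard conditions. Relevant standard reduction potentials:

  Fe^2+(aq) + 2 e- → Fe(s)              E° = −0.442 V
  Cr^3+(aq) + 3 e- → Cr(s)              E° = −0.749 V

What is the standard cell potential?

Of the two couples in this cell, the one with the more positive reduction potential is reduced at the cathode: here that is Fe²⁺/Fe (−0.442 V); Cr³⁺/Cr (−0.749 V) is the anode.
E°cell = E°(cathode) − E°(anode) = −0.442 − (−0.749) = +0.307 V.

+0.307 V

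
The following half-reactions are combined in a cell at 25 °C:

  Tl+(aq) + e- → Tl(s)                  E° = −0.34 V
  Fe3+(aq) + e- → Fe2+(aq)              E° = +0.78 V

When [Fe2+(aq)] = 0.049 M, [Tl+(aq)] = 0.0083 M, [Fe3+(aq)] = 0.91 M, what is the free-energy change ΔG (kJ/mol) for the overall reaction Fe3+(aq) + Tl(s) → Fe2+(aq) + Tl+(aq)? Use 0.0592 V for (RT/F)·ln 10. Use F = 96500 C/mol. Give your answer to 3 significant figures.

−127 kJ/mol

With Fe³⁺/Fe²⁺ reduced at the cathode, E°cell = +0.78 − (−0.34) = +1.12 V and n = 1.
The reaction quotient is ([Fe2+(aq)]·[Tl+(aq)]) / [Fe3+(aq)] = 0.000447; by Nernst, E = +1.12 − (0.0592/1)(−3.350) = +1.3183 V.
Finally ΔG = −nFE = −(1)(96500 C/mol)(+1.3183 V) = −127 kJ/mol.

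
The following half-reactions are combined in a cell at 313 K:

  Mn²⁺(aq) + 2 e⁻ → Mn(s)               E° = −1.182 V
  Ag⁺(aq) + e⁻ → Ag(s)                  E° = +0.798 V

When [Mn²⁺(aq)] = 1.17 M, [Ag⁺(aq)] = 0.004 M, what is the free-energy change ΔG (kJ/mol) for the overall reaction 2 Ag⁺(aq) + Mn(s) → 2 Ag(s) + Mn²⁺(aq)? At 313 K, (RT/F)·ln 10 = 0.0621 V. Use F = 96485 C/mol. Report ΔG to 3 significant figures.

The standard cell potential is +0.798 − (−1.182) = +1.980 V, with n = 2 electrons in the balanced equation.
The reaction quotient is [Mn²⁺(aq)] / [Ag⁺(aq)]^2 = 7.31×10^4; by Nernst, E = +1.980 − (0.0621/2)(4.864) = +1.8290 V.
Finally ΔG = −nFE = −(2)(96485 C/mol)(+1.8290 V) = −353 kJ/mol.

−353 kJ/mol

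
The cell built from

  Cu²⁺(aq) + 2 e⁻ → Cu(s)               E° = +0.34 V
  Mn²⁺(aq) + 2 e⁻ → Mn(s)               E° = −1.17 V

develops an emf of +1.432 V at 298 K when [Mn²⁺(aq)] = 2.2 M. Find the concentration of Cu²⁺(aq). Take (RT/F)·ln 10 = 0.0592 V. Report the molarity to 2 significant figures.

The Cu²⁺/Cu couple has the larger reduction potential, so it is the cathode: E°cell = +0.34 − (−1.17) = +1.51 V and n = 2.
From the Nernst equation, log Q = n(E° − E)/0.0592 = 2·(+1.51 − (+1.432))/0.0592 = 2.635.
The balanced reaction is Cu²⁺(aq) + Mn(s) → Cu(s) + Mn²⁺(aq), so Q = [Mn²⁺(aq)] / [Cu²⁺(aq)].
Isolating [Cu²⁺(aq)] in Q = 10^{2.635} yields log [Cu²⁺(aq)] = −2.293, i.e. 0.0051 M.

0.0051 M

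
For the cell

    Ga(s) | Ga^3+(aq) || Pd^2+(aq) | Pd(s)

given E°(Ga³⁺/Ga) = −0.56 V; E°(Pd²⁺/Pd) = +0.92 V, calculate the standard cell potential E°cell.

By convention the left-hand electrode in cell notation is the anode (oxidation) and the right-hand electrode is the cathode (reduction).
E°cell = E°(right) − E°(left) = +0.92 − (−0.56) = +1.48 V.

+1.48 V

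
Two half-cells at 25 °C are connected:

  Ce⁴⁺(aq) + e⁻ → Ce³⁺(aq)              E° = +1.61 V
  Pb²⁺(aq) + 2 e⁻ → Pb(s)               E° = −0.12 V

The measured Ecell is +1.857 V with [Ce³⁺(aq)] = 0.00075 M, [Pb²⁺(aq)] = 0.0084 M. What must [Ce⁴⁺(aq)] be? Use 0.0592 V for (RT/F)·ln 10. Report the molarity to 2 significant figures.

0.0096 M

The Ce⁴⁺/Ce³⁺ couple has the larger reduction potential, so it is the cathode: E°cell = +1.61 − (−0.12) = +1.73 V and n = 2.
Rearranging E = E° − (0.0592/n)·log Q gives log Q = 2(+1.73 − (+1.857))/0.0592 = −4.291.
For 2 Ce⁴⁺(aq) + Pb(s) → 2 Ce³⁺(aq) + Pb²⁺(aq), the reaction quotient is Q = ([Ce³⁺(aq)]^2·[Pb²⁺(aq)]) / [Ce⁴⁺(aq)]^2.
Substituting the known concentrations and solving, log [Ce⁴⁺(aq)] = −2.017 and [Ce⁴⁺(aq)] = 0.0096 M.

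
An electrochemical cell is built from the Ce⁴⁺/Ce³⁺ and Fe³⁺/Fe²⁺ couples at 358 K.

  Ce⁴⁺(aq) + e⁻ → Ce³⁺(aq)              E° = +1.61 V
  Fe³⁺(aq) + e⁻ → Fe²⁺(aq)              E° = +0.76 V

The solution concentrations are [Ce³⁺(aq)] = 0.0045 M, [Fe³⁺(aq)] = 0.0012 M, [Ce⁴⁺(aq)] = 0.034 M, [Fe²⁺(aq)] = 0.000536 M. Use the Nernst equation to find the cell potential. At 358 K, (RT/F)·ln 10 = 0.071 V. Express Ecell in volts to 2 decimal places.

Ce⁴⁺/Ce³⁺ is reduced (cathode, E° = +1.61 V) and Fe³⁺/Fe²⁺ is oxidized (anode).
E°cell = E°cat − E°an = +1.61 − (+0.76) = +0.85 V; n = 1.
Balancing gives Ce⁴⁺(aq) + Fe²⁺(aq) → Ce³⁺(aq) + Fe³⁺(aq); hence Q = ([Ce³⁺(aq)]·[Fe³⁺(aq)]) / ([Ce⁴⁺(aq)]·[Fe²⁺(aq)]) = 0.296 (log Q = −0.528).
Applying E = E° − (RT ln10/nF)·log Q gives +0.85 − (0.071/1)(−0.528) = +0.89 V.

+0.89 V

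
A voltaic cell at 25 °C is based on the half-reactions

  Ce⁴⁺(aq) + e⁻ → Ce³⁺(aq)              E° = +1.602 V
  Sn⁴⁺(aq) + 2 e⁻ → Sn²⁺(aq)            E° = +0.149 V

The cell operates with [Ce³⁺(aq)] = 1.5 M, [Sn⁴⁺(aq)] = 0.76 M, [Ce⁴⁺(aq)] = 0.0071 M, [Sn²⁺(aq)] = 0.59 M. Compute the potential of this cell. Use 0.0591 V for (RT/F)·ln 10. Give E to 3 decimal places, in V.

Since E°(Ce⁴⁺/Ce³⁺) > E°(Sn⁴⁺/Sn²⁺), Ce⁴⁺/Ce³⁺ serves as the cathode.
E°cell = E°cat − E°an = +1.602 − (+0.149) = +1.453 V; n = 2.
Balancing gives 2 Ce⁴⁺(aq) + Sn²⁺(aq) → 2 Ce³⁺(aq) + Sn⁴⁺(aq); hence Q = ([Ce³⁺(aq)]^2·[Sn⁴⁺(aq)]) / ([Ce⁴⁺(aq)]^2·[Sn²⁺(aq)]) = 5.75×10^4 (log Q = 4.760).
By the Nernst equation, E = +1.453 − (0.0591/2)·(4.760) = +1.312 V.

+1.312 V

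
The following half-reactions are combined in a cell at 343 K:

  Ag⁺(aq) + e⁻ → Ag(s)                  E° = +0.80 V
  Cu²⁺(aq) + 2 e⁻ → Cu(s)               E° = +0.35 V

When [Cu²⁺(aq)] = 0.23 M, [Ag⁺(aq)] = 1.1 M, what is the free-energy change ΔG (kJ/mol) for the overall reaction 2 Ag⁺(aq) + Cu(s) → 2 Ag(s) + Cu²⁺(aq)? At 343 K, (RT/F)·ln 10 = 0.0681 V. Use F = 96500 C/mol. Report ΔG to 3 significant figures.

With Ag⁺/Ag reduced at the cathode, E°cell = +0.80 − (+0.35) = +0.45 V and n = 2.
Here Q = [Cu²⁺(aq)] / [Ag⁺(aq)]^2 = 0.19 (log Q = −0.721), giving E = +0.45 − (0.0681/2)·(−0.721) = +0.4746 V.
ΔG = −nFE = −(2)(96500)(+0.4746) J/mol = −91.6 kJ/mol.

−91.6 kJ/mol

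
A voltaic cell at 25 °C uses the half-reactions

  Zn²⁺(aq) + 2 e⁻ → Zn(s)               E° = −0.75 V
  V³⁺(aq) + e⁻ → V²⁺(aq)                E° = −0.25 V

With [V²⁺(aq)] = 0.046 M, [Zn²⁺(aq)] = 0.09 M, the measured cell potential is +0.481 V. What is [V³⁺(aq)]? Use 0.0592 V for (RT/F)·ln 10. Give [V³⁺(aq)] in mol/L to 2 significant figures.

With V³⁺/V²⁺ at the cathode and Zn²⁺/Zn at the anode, E°cell = −0.25 − (−0.75) = +0.50 V (n = 2).
From the Nernst equation, log Q = n(E° − E)/0.0592 = 2·(+0.50 − (+0.481))/0.0592 = 0.642.
For 2 V³⁺(aq) + Zn(s) → 2 V²⁺(aq) + Zn²⁺(aq), the reaction quotient is Q = ([V²⁺(aq)]^2·[Zn²⁺(aq)]) / [V³⁺(aq)]^2.
Solving for the unknown gives log [V³⁺(aq)] = −2.181, so [V³⁺(aq)] ≈ 0.0066 M.

0.0066 M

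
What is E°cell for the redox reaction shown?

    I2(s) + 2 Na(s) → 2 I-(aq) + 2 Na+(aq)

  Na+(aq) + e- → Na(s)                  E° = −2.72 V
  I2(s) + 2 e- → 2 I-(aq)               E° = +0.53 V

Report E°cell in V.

In the reaction as written, I2(s) is reduced (cathode) and Na+(aq) is produced by oxidation at the anode.
E°cell = E°(cathode) − E°(anode) = +0.53 − (−2.72) = +3.25 V.

+3.25 V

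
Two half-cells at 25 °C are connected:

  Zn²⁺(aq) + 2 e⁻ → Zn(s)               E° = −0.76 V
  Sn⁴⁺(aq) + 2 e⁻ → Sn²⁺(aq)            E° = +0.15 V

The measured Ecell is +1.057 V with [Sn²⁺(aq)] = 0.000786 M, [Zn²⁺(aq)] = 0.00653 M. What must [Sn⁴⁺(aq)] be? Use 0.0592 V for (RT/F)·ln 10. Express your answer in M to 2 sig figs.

0.47 M

Sn⁴⁺/Sn²⁺ is the cathode (higher E°); E°cell = +0.15 − (−0.76) = +0.91 V with n = 2.
From the Nernst equation, log Q = n(E° − E)/0.0592 = 2·(+0.91 − (+1.057))/0.0592 = −4.966.
The balanced reaction is Sn⁴⁺(aq) + Zn(s) → Sn²⁺(aq) + Zn²⁺(aq), so Q = ([Sn²⁺(aq)]·[Zn²⁺(aq)]) / [Sn⁴⁺(aq)].
Substituting the known concentrations and solving, log [Sn⁴⁺(aq)] = −0.324 and [Sn⁴⁺(aq)] = 0.47 M.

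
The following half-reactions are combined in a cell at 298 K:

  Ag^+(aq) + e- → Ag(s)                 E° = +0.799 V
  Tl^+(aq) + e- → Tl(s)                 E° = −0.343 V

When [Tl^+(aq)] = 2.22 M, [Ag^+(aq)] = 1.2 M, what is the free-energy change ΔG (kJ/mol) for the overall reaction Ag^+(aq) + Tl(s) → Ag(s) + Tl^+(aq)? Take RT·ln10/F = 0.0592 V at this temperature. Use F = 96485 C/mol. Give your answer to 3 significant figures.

−109 kJ/mol

With Ag⁺/Ag reduced at the cathode, E°cell = +0.799 − (−0.343) = +1.142 V and n = 1.
Here Q = [Tl^+(aq)] / [Ag^+(aq)] = 1.85 (log Q = 0.267), giving E = +1.142 − (0.0592/1)·(0.267) = +1.1262 V.
ΔG = −nFE = −(1)(96485)(+1.1262) J/mol = −109 kJ/mol.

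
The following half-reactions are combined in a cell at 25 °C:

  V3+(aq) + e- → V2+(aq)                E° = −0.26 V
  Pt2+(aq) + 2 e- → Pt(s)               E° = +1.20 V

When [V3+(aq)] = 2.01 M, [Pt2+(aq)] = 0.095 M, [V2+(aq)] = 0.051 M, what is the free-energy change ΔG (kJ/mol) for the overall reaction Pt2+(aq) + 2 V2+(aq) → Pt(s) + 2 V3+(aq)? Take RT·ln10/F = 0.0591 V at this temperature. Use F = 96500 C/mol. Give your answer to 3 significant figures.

The standard cell potential is +1.20 − (−0.26) = +1.46 V, with n = 2 electrons in the balanced equation.
Here Q = [V3+(aq)]^2 / ([Pt2+(aq)]·[V2+(aq)]^2) = 1.64×10^4 (log Q = 4.214), giving E = +1.46 − (0.0591/2)·(4.214) = +1.3355 V.
ΔG = −nFE = −(2)(96500)(+1.3355) J/mol = −258 kJ/mol.

−258 kJ/mol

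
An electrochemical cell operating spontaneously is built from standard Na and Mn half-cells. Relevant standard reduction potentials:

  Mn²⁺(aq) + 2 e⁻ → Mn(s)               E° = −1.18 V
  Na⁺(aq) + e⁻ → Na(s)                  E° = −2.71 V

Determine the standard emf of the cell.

+1.53 V

The Mn²⁺/Mn couple has the higher E°, so Mn ion is reduced (cathode) and Na is oxidized (anode).
E°cell = E°(cathode) − E°(anode) = −1.18 − (−2.71) = +1.53 V.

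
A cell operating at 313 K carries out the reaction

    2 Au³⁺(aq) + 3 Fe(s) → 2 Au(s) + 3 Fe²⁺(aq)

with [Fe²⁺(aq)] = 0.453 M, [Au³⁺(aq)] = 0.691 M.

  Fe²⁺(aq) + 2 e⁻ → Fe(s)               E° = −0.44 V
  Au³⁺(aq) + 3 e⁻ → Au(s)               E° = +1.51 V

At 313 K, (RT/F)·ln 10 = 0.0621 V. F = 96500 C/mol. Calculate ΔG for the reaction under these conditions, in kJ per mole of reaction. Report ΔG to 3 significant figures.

−1130 kJ/mol

With Au³⁺/Au reduced at the cathode, E°cell = +1.51 − (−0.44) = +1.95 V and n = 6.
Q = [Fe²⁺(aq)]^3 / [Au³⁺(aq)]^2 = 0.195, so log Q = −0.711 and E = +1.95 − (0.0621/6)(−0.711) = +1.9574 V.
Finally ΔG = −nFE = −(6)(96500 C/mol)(+1.9574 V) = −1130 kJ/mol.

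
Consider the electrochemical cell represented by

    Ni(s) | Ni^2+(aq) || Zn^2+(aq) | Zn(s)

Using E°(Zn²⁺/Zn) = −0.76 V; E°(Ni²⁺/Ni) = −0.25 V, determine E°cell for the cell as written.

By convention the left-hand electrode in cell notation is the anode (oxidation) and the right-hand electrode is the cathode (reduction).
E°cell = E°(right) − E°(left) = −0.76 − (−0.25) = −0.51 V.
The negative sign shows that, as written, the cell would require an external voltage to drive the reaction.

−0.51 V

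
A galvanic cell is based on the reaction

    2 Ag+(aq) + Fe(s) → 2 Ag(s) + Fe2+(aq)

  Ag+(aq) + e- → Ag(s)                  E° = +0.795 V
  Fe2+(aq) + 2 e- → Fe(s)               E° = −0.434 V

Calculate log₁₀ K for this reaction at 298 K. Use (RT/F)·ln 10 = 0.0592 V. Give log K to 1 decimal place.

log K = 41.5

The Ag⁺/Ag couple is reduced (cathode); E°cell = +0.795 − (−0.434) = +1.229 V with n = 2.
At equilibrium E = 0, so log K = nE°cell / 0.0592 = (2)(+1.229) / 0.0592 = 41.5.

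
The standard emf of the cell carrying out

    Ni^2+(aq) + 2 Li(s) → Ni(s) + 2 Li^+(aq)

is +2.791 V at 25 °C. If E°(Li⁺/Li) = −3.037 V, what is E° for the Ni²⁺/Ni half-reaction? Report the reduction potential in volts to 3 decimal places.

In the reaction as written the Ni²⁺/Ni couple is reduced (cathode) and Li⁺/Li is oxidized (anode), so E°cell = E°(Ni²⁺/Ni) − E°(Li⁺/Li).
E°(Ni²⁺/Ni) = E°cell + E°(anode) = +2.791 + (−3.037) = −0.246 V.

−0.246 V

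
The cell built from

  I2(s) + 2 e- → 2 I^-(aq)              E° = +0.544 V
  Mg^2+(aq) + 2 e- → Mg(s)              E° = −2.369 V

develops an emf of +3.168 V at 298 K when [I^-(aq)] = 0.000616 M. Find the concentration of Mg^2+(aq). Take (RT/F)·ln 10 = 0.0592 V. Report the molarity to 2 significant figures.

0.0064 M

With I₂/I⁻ at the cathode and Mg²⁺/Mg at the anode, E°cell = +0.544 − (−2.369) = +2.913 V (n = 2).
From the Nernst equation, log Q = n(E° − E)/0.0592 = 2·(+2.913 − (+3.168))/0.0592 = −8.615.
Balancing electrons gives I2(s) + Mg(s) → 2 I^-(aq) + Mg^2+(aq); thus Q = [I^-(aq)]^2·[Mg^2+(aq)].
Solving for the unknown gives log [Mg^2+(aq)] = −2.194, so [Mg^2+(aq)] ≈ 0.0064 M.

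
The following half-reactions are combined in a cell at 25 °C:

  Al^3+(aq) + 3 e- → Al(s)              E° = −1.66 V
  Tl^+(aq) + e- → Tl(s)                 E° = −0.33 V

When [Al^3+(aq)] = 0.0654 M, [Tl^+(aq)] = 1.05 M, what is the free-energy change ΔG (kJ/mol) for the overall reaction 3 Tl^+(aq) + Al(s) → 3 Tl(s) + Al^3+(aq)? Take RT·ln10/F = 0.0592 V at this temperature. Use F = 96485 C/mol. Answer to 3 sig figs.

−392 kJ/mol

With Tl⁺/Tl reduced at the cathode, E°cell = −0.33 − (−1.66) = +1.33 V and n = 3.
Q = [Al^3+(aq)] / [Tl^+(aq)]^3 = 0.0565, so log Q = −1.248 and E = +1.33 − (0.0592/3)(−1.248) = +1.3546 V.
Then ΔG = −nFE = −3 × 96485 × +1.3546 J/mol = −392 kJ/mol.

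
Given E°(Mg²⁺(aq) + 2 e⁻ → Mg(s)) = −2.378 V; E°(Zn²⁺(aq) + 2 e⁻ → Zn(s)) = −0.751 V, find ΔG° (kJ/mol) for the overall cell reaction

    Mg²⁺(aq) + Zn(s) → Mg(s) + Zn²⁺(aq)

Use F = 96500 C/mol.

+314 kJ/mol

In the reaction as written Mg²⁺(aq) is reduced, so the Mg²⁺/Mg couple is the cathode and Zn²⁺/Zn is the anode.
E°cell = −2.378 − (−0.751) = −1.627 V; balancing electrons gives n = 2.
ΔG° = −nFE°cell = −(2)(96500)(−1.627) J/mol = +314 kJ/mol.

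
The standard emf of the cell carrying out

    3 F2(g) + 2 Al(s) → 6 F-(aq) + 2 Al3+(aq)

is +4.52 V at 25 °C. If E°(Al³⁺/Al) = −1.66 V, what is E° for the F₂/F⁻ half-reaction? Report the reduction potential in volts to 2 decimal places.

+2.86 V

In the reaction as written the F₂/F⁻ couple is reduced (cathode) and Al³⁺/Al is oxidized (anode), so E°cell = E°(F₂/F⁻) − E°(Al³⁺/Al).
E°(F₂/F⁻) = E°cell + E°(anode) = +4.52 + (−1.66) = +2.86 V.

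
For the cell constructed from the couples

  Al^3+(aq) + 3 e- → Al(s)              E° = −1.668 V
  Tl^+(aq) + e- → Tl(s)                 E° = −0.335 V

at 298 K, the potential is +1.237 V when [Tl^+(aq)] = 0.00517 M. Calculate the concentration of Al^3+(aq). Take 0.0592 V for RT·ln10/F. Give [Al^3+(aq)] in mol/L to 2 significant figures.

Tl⁺/Tl is the cathode (higher E°); E°cell = −0.335 − (−1.668) = +1.333 V with n = 3.
From the Nernst equation, log Q = n(E° − E)/0.0592 = 3·(+1.333 − (+1.237))/0.0592 = 4.865.
For 3 Tl^+(aq) + Al(s) → 3 Tl(s) + Al^3+(aq), the reaction quotient is Q = [Al^3+(aq)] / [Tl^+(aq)]^3.
Isolating [Al^3+(aq)] in Q = 10^{4.865} yields log [Al^3+(aq)] = −1.995, i.e. 0.010 M.

0.010 M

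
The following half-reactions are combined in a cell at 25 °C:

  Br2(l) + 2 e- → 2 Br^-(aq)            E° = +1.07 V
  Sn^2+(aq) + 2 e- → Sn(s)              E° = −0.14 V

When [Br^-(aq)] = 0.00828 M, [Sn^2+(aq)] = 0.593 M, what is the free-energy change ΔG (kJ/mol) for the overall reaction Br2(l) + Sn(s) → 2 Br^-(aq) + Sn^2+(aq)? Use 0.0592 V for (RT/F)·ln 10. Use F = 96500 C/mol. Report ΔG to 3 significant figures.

The standard cell potential is +1.07 − (−0.14) = +1.21 V, with n = 2 electrons in the balanced equation.
Q = [Br^-(aq)]^2·[Sn^2+(aq)] = 4.07×10^−5, so log Q = −4.391 and E = +1.21 − (0.0592/2)(−4.391) = +1.3400 V.
ΔG = −nFE = −(2)(96500)(+1.3400) J/mol = −259 kJ/mol.

−259 kJ/mol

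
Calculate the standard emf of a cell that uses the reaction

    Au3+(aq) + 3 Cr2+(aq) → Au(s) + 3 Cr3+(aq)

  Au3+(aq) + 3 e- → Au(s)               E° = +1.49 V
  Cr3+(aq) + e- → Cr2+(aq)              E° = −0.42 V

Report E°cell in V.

Au3+(aq) gains electrons, so the Au³⁺/Au couple is the cathode; the Cr³⁺/Cr²⁺ couple is the anode.
E°cell = E°(cathode) − E°(anode) = +1.49 − (−0.42) = +1.91 V.

+1.91 V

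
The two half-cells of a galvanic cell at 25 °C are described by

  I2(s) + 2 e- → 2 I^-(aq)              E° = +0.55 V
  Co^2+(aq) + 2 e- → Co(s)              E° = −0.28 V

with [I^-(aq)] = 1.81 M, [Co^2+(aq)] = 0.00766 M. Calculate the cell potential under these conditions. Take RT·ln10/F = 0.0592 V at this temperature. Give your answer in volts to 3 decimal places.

I₂/I⁻ is reduced (cathode, E° = +0.55 V) and Co²⁺/Co is oxidized (anode).
E°cell = +0.55 − (−0.28) = +0.83 V, with n = 2 electrons transferred.
Balancing gives I2(s) + Co(s) → 2 I^-(aq) + Co^2+(aq); hence Q = [I^-(aq)]^2·[Co^2+(aq)] = 0.0251 (log Q = −1.600).
Applying E = E° − (RT ln10/nF)·log Q gives +0.83 − (0.0592/2)(−1.600) = +0.877 V.

+0.877 V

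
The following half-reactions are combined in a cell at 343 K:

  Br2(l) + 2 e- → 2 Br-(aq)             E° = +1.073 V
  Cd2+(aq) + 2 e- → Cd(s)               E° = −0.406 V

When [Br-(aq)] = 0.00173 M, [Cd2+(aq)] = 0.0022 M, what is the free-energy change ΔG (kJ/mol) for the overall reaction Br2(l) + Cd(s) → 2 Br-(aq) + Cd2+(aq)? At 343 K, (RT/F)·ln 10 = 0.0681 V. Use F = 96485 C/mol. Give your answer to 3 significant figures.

−339 kJ/mol

The standard cell potential is +1.073 − (−0.406) = +1.479 V, with n = 2 electrons in the balanced equation.
Q = [Br-(aq)]^2·[Cd2+(aq)] = 6.58×10^−9, so log Q = −8.181 and E = +1.479 − (0.0681/2)(−8.181) = +1.7576 V.
ΔG = −nFE = −(2)(96485)(+1.7576) J/mol = −339 kJ/mol.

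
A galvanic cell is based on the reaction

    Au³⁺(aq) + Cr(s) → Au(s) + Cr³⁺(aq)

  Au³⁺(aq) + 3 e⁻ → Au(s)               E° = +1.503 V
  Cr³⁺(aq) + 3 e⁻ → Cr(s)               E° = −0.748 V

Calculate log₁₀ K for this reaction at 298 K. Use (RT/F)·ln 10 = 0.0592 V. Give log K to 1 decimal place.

log K = 114.1

The Au³⁺/Au couple is reduced (cathode); E°cell = +1.503 − (−0.748) = +2.251 V with n = 3.
At equilibrium E = 0, so log K = nE°cell / 0.0592 = (3)(+2.251) / 0.0592 = 114.1.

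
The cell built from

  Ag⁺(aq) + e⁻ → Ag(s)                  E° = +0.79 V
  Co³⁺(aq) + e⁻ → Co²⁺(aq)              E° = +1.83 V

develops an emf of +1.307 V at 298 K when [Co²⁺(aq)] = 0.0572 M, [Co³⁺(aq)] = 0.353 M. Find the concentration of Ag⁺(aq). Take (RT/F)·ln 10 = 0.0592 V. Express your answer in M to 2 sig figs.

0.00019 M

Co³⁺/Co²⁺ is the cathode (higher E°); E°cell = +1.83 − (+0.79) = +1.04 V with n = 1.
Rearranging E = E° − (0.0592/n)·log Q gives log Q = 1(+1.04 − (+1.307))/0.0592 = −4.510.
Balancing electrons gives Co³⁺(aq) + Ag(s) → Co²⁺(aq) + Ag⁺(aq); thus Q = ([Co²⁺(aq)]·[Ag⁺(aq)]) / [Co³⁺(aq)].
Solving for the unknown gives log [Ag⁺(aq)] = −3.720, so [Ag⁺(aq)] ≈ 0.00019 M.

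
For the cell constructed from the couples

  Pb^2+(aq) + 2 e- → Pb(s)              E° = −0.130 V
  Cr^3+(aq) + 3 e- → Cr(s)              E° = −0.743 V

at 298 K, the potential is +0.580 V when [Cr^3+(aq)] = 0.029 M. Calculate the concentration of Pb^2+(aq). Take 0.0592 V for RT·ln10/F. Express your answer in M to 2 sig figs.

Pb²⁺/Pb is the cathode (higher E°); E°cell = −0.130 − (−0.743) = +0.613 V with n = 6.
From the Nernst equation, log Q = n(E° − E)/0.0592 = 6·(+0.613 − (+0.580))/0.0592 = 3.345.
Balancing electrons gives 3 Pb^2+(aq) + 2 Cr(s) → 3 Pb(s) + 2 Cr^3+(aq); thus Q = [Cr^3+(aq)]^2 / [Pb^2+(aq)]^3.
Substituting the known concentrations and solving, log [Pb^2+(aq)] = −2.140 and [Pb^2+(aq)] = 0.0072 M.

0.0072 M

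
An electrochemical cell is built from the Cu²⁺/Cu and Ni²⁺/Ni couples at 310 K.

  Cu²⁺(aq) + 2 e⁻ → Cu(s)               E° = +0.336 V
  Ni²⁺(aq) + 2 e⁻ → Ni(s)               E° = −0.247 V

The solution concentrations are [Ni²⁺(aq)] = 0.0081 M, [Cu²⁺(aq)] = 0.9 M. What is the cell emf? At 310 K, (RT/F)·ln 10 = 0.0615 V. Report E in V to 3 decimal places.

Since E°(Cu²⁺/Cu) > E°(Ni²⁺/Ni), Cu²⁺/Cu serves as the cathode.
The standard potential is +0.336 − (−0.247) = +0.583 V and the balanced reaction transfers n = 2 electrons.
For the overall reaction Cu²⁺(aq) + Ni(s) → Cu(s) + Ni²⁺(aq), Q = [Ni²⁺(aq)] / [Cu²⁺(aq)] = 0.009, giving log Q = −2.046.
By the Nernst equation, E = +0.583 − (0.0615/2)·(−2.046) = +0.646 V.

+0.646 V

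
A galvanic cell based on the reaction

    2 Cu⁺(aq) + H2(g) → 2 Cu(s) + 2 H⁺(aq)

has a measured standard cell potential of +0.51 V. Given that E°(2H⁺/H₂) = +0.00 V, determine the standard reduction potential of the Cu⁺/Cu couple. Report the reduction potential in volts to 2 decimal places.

In the reaction as written the Cu⁺/Cu couple is reduced (cathode) and 2H⁺/H₂ is oxidized (anode), so E°cell = E°(Cu⁺/Cu) − E°(2H⁺/H₂).
E°(Cu⁺/Cu) = E°cell + E°(anode) = +0.51 + (+0.00) = +0.51 V.

+0.51 V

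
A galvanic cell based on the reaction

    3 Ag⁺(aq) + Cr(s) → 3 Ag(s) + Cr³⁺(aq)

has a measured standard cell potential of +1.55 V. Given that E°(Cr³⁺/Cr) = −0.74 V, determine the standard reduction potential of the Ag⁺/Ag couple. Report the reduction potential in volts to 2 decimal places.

+0.81 V

In the reaction as written the Ag⁺/Ag couple is reduced (cathode) and Cr³⁺/Cr is oxidized (anode), so E°cell = E°(Ag⁺/Ag) − E°(Cr³⁺/Cr).
E°(Ag⁺/Ag) = E°cell + E°(anode) = +1.55 + (−0.74) = +0.81 V.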